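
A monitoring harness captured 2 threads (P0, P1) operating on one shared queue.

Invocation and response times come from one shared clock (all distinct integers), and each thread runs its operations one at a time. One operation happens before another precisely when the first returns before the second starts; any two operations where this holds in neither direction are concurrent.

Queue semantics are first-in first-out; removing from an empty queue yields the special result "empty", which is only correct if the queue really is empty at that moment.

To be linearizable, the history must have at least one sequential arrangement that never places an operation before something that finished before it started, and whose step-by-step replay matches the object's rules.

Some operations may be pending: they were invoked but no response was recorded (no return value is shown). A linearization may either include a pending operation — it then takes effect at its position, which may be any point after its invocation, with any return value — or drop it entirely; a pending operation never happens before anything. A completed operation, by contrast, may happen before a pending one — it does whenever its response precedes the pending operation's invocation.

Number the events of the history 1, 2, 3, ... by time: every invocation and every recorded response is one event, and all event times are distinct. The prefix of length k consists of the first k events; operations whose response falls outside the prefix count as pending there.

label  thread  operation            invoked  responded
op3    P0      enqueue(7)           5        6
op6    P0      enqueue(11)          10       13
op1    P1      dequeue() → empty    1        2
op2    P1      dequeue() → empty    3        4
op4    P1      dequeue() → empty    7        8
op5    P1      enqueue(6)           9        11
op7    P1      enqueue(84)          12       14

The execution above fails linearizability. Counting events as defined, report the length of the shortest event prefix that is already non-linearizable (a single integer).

a valid linearization of events 1..7 exists, for instance op1, op2, op3:
1. op1 dequeue() → empty, leaving queue <>
2. op2 dequeue() → empty, leaving queue <>
3. op3 enqueue(7), leaving queue <7>
once event 8 joins (op4's response, time 8), exhaustive search finds no witness
one such order, op1, op2, op3, op4, breaks at step 4 where op4 dequeue() → empty is illegal

8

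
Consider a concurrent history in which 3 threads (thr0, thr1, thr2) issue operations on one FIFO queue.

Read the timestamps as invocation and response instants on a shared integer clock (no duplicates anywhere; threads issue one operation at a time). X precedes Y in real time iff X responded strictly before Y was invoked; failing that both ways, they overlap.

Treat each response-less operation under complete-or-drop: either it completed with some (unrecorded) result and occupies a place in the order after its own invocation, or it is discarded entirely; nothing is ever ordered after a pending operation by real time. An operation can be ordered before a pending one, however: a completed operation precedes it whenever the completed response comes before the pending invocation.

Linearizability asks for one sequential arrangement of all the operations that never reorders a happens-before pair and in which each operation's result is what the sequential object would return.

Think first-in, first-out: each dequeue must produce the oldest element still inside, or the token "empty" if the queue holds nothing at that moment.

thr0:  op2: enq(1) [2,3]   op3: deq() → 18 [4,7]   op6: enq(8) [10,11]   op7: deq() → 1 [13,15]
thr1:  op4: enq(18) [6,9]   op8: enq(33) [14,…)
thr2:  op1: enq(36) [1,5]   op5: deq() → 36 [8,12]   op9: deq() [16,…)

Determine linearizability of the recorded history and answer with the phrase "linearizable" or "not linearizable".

not linearizable

cut after 6 events: linearizable; cut after 7 events (op3 responds, time 7): not linearizable
3 orders of the 3 completed FIFO queue ops respect real time; none is legal
including or dropping the 1 pending operation (op4) in any combination fails
take op1, op2, op3 (pending dropped): step 3 already fails, because op3 deq() → 18 cannot occur there
take op2, op1, op3 (pending dropped): step 3 already fails, because op3 deq() → 18 cannot occur there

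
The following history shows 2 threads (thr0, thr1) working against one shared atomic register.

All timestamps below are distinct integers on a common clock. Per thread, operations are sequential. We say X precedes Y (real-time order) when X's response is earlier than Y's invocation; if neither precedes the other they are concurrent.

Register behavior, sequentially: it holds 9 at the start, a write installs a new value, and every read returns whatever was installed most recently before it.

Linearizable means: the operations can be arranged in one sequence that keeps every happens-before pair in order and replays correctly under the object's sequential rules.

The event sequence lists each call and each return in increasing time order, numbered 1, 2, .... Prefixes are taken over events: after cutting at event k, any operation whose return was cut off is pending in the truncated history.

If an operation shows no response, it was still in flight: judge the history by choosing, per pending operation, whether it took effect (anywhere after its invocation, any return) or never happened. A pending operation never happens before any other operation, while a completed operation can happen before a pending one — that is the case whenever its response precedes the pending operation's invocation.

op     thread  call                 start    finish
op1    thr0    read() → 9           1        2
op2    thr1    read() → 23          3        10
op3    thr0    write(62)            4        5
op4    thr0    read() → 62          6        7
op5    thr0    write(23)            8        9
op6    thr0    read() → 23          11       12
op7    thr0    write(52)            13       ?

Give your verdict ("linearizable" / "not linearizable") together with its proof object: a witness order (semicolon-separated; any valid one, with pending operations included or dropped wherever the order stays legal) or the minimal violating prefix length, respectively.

linearizable — witness: op1; op3; op4; op5; op2; op6

step 1: op1 read() → 9 — value 9
step 2: op3 write(62) — value 62
step 3: op4 read() → 62 — value 62
step 4: op5 write(23) — value 23
step 5: op2 read() → 23 — value 23
step 6: op6 read() → 23 — value 23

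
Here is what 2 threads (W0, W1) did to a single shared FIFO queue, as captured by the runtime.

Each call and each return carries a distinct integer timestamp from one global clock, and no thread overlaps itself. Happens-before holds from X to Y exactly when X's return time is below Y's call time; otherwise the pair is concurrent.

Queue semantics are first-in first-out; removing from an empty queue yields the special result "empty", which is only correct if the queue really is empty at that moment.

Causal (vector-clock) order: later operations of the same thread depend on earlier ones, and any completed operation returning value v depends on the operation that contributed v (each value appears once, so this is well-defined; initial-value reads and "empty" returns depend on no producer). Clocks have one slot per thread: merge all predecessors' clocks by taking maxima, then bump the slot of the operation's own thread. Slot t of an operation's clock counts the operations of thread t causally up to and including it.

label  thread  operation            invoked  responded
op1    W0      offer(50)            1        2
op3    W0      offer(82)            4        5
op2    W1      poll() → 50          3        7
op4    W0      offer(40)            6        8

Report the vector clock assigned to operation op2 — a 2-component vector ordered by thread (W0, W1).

invoked at 1, op1 has no predecessors; its own W0 bump gives (1, 0)
invoked at 3, op2 merges VC(op1)=(1, 0) and bumps W1's slot → (1, 1)
invoked at 4, op3 merges VC(op1)=(1, 0) and bumps W0's slot → (2, 0)
invoked at 6, op4 merges VC(op3)=(2, 0) and bumps W0's slot → (3, 0)
target: VC(op2) = (1, 1)

(1, 1)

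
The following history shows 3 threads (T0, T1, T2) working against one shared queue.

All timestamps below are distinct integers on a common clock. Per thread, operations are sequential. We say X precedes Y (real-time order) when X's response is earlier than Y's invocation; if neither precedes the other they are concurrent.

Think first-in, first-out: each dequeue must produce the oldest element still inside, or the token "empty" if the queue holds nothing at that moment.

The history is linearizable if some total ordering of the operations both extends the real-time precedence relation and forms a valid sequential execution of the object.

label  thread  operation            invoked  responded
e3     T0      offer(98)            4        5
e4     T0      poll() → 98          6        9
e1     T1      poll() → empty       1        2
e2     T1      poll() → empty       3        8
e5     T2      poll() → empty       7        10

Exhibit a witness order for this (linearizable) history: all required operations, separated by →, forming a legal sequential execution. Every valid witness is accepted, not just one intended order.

e1 → e2 → e3 → e4 → e5

step 1: e1 poll() → empty — queue <>
step 2: e2 poll() → empty — queue <>
step 3: e3 offer(98) — queue <98>
step 4: e4 poll() → 98 — queue <>
step 5: e5 poll() → empty — queue <>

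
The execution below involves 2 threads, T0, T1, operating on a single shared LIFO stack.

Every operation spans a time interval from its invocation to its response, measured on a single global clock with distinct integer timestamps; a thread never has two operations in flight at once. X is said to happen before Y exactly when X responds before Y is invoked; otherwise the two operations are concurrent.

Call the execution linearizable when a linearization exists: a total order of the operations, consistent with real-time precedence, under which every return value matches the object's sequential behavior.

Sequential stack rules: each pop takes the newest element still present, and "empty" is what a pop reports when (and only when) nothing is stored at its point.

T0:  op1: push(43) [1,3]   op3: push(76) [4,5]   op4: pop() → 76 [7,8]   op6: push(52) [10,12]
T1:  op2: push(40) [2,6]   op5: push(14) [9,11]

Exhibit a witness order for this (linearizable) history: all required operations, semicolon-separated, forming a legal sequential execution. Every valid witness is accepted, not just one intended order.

op1; op2; op3; op4; op5; op6

step 1: op1 push(43) — stack <43>
step 2: op2 push(40) — stack <43,40>
step 3: op3 push(76) — stack <43,40,76>
step 4: op4 pop() → 76 — stack <43,40>
step 5: op5 push(14) — stack <43,40,14>
step 6: op6 push(52) — stack <43,40,14,52>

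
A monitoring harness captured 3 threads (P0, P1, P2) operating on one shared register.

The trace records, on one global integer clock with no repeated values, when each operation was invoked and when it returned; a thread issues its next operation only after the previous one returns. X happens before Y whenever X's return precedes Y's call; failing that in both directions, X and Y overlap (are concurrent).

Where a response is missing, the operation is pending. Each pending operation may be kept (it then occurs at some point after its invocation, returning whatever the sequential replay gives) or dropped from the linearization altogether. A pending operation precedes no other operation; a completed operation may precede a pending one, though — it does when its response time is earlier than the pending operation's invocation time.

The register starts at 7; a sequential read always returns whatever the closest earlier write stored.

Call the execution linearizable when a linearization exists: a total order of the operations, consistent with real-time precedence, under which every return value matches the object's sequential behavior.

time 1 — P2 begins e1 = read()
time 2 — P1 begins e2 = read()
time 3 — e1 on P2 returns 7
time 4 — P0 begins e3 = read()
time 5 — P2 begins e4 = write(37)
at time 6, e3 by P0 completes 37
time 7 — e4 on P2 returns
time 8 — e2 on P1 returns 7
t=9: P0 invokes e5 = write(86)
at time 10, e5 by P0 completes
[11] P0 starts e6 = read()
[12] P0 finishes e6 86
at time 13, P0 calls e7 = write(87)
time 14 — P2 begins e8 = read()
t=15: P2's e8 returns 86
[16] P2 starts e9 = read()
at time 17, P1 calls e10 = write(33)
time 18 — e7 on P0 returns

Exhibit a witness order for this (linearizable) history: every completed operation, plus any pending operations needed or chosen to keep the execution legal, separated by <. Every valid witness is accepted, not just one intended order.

after step 1 (e1 read() → 7): value 7
after step 2 (e2 read() → 7): value 7
after step 3 (e4 write(37)): value 37
after step 4 (e3 read() → 37): value 37
after step 5 (e5 write(86)): value 86
after step 6 (e6 read() → 86): value 86
after step 7 (e8 read() → 86): value 86
after step 8 (e7 write(87)): value 87

e1 < e2 < e4 < e3 < e5 < e6 < e8 < e7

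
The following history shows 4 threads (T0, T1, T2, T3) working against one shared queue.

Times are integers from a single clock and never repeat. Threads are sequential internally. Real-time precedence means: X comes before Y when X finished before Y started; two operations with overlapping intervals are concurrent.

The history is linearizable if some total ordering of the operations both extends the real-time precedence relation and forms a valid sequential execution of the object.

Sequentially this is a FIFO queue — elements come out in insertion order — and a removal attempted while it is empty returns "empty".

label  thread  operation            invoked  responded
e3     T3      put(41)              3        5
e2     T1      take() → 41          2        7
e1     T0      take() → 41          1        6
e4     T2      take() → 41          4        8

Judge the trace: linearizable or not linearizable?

already the first 7 events (up to e2's response at time 7) admit no linearization; the first 6 still do
every one of the 6 real-time-consistent orders over 3 completed queue ops fails the sequential spec
every completion of the 1 pending operation (e4) was checked; none linearizes
take e1, e2, e3 (pending dropped): step 1 already fails, because e1 take() → 41 cannot occur there
take e1, e3, e2 (pending dropped): step 1 already fails, because e1 take() → 41 cannot occur there

not linearizable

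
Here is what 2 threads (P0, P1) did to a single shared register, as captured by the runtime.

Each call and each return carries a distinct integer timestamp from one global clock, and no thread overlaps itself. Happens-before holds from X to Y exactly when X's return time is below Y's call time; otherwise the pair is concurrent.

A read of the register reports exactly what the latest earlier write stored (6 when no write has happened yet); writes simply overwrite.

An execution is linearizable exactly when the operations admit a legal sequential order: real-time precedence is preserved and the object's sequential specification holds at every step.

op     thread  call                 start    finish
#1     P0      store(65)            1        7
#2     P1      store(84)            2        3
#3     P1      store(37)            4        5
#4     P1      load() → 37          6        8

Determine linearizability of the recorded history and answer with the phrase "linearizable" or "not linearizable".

a witness: #1, #2, #3, #4
after step 1 (#1 store(65)): value 65
after step 2 (#2 store(84)): value 84
after step 3 (#3 store(37)): value 37
after step 4 (#4 load() → 37): value 37

linearizable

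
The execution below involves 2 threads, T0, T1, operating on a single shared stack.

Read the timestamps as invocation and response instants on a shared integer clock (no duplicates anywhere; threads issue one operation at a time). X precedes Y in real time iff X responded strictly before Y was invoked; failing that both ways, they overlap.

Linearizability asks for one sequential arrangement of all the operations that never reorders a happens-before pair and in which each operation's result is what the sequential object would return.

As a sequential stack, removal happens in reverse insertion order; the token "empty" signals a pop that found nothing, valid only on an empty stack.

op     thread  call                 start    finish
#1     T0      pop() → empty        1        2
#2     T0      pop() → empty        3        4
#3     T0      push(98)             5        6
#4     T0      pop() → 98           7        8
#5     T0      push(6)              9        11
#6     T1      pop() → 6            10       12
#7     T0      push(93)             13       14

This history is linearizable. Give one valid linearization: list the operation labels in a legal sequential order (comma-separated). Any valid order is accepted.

1. #1 pop() → empty, leaving stack <>
2. #2 pop() → empty, leaving stack <>
3. #3 push(98), leaving stack <98>
4. #4 pop() → 98, leaving stack <>
5. #5 push(6), leaving stack <6>
6. #6 pop() → 6, leaving stack <>
7. #7 push(93), leaving stack <93>

#1, #2, #3, #4, #5, #6, #7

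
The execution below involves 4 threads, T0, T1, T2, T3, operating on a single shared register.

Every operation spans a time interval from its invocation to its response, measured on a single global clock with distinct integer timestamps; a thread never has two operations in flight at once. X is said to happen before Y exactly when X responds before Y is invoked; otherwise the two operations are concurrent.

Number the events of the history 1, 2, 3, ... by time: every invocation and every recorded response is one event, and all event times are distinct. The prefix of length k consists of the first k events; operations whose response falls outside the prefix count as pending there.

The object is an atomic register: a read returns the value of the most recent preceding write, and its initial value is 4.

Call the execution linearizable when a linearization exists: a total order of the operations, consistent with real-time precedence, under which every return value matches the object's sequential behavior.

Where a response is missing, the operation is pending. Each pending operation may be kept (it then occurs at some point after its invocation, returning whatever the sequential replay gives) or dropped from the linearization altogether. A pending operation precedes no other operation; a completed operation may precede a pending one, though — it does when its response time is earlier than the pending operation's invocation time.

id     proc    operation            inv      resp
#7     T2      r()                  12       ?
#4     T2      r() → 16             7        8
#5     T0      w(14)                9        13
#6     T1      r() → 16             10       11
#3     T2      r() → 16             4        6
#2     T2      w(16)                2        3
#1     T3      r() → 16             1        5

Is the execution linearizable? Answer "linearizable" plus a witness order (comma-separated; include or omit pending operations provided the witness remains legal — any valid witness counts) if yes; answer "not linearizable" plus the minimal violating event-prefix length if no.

1. #2 w(16), leaving value 16
2. #1 r() → 16, leaving value 16
3. #3 r() → 16, leaving value 16
4. #4 r() → 16, leaving value 16
5. #6 r() → 16, leaving value 16
6. #5 w(14), leaving value 14

linearizable — witness: #2, #1, #3, #4, #6, #5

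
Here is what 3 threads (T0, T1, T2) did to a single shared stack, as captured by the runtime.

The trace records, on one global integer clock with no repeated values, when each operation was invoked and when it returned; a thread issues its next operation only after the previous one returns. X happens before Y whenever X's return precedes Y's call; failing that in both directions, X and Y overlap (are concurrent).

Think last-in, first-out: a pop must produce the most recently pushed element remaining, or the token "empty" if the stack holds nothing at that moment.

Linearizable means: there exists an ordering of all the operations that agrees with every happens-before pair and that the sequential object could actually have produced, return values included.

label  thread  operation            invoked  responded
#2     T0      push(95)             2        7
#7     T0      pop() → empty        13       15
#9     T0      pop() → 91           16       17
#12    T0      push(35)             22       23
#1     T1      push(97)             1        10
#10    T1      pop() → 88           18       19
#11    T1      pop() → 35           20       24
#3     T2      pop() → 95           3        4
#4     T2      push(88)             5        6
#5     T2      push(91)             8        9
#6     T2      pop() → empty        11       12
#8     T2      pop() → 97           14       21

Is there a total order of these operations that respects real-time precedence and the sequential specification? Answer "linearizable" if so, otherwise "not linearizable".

events 1..11 are fine; event 12 — the response of #6 at time 12 — makes the prefix non-linearizable
all 15 real-time-respecting orders fail — 6 completed stack operations, no legal replay
one such order, #1, #2, #3, #4, #5, #6, breaks at step 6 where #6 pop() → empty is illegal
one such order, #1, #3, #2, #4, #5, #6, breaks at step 2 where #3 pop() → 95 is illegal

not linearizable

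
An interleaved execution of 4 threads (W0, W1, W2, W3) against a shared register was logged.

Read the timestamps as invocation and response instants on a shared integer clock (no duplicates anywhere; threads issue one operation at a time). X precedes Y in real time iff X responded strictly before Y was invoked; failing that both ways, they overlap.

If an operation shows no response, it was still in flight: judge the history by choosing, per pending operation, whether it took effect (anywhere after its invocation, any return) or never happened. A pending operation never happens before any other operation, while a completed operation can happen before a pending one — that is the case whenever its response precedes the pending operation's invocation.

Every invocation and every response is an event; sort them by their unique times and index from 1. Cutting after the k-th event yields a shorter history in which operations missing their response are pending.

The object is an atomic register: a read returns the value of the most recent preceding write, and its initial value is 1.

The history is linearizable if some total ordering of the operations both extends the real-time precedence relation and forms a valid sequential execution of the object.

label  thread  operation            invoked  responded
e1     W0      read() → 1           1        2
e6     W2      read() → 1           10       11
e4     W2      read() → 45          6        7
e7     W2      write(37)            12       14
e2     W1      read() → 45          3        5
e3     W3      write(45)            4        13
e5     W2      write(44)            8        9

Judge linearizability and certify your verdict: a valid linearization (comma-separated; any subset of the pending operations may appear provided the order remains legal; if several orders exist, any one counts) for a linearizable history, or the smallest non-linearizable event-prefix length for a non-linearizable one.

prefix check: 1..10 passes, 1..11 fails once e6's time-11 response joins
one real-time candidate order over the 5 completed operations — the register replay rejects it
no escape via the 1 pending operation (e3): every completion choice fails
one such order, e1, e2, e4, e5, e6 (pending dropped), breaks at step 2 where e2 read() → 45 is illegal

not linearizable — minimal violating prefix: 11 events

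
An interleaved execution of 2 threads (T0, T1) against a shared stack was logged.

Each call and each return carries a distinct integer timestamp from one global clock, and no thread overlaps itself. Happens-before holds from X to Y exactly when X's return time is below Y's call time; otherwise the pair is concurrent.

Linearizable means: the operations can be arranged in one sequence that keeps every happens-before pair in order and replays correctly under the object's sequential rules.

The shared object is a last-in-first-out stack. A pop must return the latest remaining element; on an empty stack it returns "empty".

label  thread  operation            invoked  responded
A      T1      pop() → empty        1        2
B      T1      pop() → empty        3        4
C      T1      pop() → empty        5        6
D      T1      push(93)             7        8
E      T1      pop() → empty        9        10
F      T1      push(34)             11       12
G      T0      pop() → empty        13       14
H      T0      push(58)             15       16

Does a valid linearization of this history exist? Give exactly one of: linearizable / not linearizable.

not linearizable

cut after 9 events: linearizable; cut after 10 events (E responds, time 10): not linearizable
the sole real-time-consistent order of 5 completed operations fails the stack replay
e.g. A, B, C, D, E: illegal at step 5, since E pop() → empty cannot apply there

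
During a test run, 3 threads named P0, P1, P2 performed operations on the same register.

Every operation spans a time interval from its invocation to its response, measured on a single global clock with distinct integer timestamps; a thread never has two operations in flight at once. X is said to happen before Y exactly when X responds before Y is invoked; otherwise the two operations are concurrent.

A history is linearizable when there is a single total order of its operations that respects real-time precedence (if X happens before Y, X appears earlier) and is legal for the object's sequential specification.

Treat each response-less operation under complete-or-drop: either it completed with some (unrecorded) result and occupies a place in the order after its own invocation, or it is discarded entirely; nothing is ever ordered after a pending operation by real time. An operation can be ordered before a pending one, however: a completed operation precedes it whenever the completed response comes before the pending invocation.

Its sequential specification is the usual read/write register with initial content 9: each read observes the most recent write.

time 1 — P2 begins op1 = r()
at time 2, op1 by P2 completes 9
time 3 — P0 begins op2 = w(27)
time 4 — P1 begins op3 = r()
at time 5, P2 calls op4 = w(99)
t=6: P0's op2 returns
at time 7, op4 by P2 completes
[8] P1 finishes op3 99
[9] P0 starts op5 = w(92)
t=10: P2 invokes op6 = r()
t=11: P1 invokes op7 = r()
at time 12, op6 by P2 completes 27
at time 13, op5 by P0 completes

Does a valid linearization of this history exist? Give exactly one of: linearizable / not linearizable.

a witness: op1, op4, op3, op2, op6, op5
step 1: op1 r() → 9 — value 9
step 2: op4 w(99) — value 99
step 3: op3 r() → 99 — value 99
step 4: op2 w(27) — value 27
step 5: op6 r() → 27 — value 27
step 6: op5 w(92) — value 92

linearizable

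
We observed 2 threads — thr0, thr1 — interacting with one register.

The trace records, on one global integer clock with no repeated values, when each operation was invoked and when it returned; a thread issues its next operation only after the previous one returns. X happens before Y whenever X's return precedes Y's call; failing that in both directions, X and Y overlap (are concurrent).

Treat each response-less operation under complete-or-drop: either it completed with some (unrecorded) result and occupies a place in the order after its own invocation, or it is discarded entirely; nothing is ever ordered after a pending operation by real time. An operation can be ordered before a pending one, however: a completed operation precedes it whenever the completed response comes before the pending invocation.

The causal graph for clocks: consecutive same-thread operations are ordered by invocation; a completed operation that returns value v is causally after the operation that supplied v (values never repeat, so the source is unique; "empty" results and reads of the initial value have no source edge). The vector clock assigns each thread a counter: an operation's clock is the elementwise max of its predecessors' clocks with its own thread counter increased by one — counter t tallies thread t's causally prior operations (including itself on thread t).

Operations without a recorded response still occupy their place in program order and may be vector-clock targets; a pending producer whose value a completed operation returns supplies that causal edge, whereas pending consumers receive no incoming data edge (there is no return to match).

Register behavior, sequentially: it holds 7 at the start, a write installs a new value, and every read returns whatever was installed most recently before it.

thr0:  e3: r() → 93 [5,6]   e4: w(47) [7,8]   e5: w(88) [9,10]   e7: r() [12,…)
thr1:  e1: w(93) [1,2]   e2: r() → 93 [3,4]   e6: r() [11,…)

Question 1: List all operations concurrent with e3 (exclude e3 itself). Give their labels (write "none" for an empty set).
e3 spans [5,6]; an op avoiding the whole window 5..6 is ordered, any other is concurrent
e1 [1,2]: before
e2 [3,4]: before
e4 [7,8]: after
e5 [9,10]: after
e6 [11,…): after
e7 [12,…): after

none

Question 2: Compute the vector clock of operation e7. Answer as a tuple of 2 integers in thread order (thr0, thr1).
VC(e1, invoked at 1): no causal predecessors; +1 on thr1 → (0, 1)
e2, invoked 3, takes VC(e1)=(0, 1) under max, adds 1 for thr1 → (0, 2)
e3, invoked 5, takes VC(e1)=(0, 1) under max, adds 1 for thr0 → (1, 1)
e6, invoked 11, takes VC(e2)=(0, 2) under max, adds 1 for thr1 → (0, 3)
e4, invoked 7, takes VC(e3)=(1, 1) under max, adds 1 for thr0 → (2, 1)
e5, invoked 9, takes VC(e4)=(2, 1) under max, adds 1 for thr0 → (3, 1)
e7, invoked 12, takes VC(e5)=(3, 1) under max, adds 1 for thr0 → (4, 1)
target: VC(e7) = (4, 1)

(4, 1)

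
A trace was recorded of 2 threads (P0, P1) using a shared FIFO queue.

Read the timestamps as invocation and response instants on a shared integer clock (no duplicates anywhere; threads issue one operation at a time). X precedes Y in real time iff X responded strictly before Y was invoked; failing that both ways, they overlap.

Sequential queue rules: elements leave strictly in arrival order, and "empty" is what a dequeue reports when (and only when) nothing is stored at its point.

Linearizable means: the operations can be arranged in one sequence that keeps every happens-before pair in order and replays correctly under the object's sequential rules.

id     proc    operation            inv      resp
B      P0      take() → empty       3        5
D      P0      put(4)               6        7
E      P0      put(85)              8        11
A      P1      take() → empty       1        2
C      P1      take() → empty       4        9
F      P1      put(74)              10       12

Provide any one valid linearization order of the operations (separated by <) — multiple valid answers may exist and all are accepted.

1. A take() → empty, leaving queue <>
2. B take() → empty, leaving queue <>
3. C take() → empty, leaving queue <>
4. D put(4), leaving queue <4>
5. E put(85), leaving queue <4,85>
6. F put(74), leaving queue <4,85,74>

A < B < C < D < E < F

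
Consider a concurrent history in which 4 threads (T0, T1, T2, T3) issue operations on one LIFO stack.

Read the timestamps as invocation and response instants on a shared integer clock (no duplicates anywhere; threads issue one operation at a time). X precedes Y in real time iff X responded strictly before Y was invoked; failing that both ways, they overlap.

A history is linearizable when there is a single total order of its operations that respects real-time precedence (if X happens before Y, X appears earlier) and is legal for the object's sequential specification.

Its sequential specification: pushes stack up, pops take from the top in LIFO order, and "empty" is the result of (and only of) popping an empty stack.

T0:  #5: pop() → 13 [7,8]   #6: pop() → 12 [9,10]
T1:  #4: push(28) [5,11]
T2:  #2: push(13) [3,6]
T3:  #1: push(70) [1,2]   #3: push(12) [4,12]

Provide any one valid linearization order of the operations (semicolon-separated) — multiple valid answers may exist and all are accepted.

#1; #2; #5; #3; #6; #4

1. #1 push(70), leaving stack <70>
2. #2 push(13), leaving stack <70,13>
3. #5 pop() → 13, leaving stack <70>
4. #3 push(12), leaving stack <70,12>
5. #6 pop() → 12, leaving stack <70>
6. #4 push(28), leaving stack <70,28>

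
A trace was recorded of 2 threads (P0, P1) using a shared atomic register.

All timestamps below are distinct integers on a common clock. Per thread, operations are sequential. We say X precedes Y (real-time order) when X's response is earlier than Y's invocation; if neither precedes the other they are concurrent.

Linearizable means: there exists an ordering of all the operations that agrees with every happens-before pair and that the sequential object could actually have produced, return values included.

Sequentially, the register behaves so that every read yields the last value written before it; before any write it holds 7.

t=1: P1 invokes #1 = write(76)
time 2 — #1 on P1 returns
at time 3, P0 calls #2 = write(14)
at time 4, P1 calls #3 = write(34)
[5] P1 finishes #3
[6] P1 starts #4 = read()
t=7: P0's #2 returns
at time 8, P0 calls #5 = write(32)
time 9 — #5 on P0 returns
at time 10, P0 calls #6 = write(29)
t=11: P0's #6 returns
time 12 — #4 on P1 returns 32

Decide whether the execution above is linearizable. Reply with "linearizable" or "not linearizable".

one valid linearization: #1, #2, #3, #5, #4, #6
step 1: #1 write(76) — value 76
step 2: #2 write(14) — value 14
step 3: #3 write(34) — value 34
step 4: #5 write(32) — value 32
step 5: #4 read() → 32 — value 32
step 6: #6 write(29) — value 29

linearizable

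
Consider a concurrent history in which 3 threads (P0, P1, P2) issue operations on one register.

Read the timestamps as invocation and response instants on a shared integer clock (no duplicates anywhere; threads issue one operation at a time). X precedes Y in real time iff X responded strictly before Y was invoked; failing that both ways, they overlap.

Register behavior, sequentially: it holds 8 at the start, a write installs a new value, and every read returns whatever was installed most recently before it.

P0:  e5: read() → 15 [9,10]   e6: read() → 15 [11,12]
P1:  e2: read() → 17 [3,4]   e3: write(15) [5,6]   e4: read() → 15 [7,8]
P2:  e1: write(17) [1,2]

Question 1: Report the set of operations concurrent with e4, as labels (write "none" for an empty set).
e4 runs from 7 to 8; window-overlapping ops are concurrent
e1 [1,2]: before
e2 [3,4]: before
e3 [5,6]: before
e5 [9,10]: after
e6 [11,12]: after

none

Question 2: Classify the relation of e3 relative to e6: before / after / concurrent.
e3 spans [5,6], e6 spans [11,12]
resp(e3)=6 < inv(e6)=11

before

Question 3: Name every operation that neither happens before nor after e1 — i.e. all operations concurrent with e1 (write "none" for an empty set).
concurrent with e1 ([1,2]): every op whose interval crosses 1..2
e2 [3,4]: after
e3 [5,6]: after
e4 [7,8]: after
e5 [9,10]: after
e6 [11,12]: after

none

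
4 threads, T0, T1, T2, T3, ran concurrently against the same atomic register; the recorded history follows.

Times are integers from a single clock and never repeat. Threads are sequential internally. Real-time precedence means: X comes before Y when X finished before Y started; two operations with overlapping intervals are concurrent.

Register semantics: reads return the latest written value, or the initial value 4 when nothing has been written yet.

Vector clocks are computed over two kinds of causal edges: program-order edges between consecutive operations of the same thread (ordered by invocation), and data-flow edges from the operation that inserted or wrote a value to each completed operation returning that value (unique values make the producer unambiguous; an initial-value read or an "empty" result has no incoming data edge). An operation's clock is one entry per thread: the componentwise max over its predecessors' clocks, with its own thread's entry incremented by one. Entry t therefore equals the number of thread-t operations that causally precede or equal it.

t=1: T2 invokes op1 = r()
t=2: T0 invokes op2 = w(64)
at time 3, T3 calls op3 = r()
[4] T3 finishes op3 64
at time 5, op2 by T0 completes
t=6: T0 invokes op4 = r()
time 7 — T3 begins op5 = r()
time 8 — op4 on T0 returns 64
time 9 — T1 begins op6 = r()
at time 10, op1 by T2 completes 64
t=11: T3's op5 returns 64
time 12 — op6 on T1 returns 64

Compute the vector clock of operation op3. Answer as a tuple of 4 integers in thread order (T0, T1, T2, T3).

(1, 0, 0, 1)

VC(op2, invoked at 2): no causal predecessors; +1 on T0 → (1, 0, 0, 0)
op3 (invocation 3): componentwise max over VC(op2)=(1, 0, 0, 0), +1 at T3, giving (1, 0, 0, 1)
op1 (invocation 1): componentwise max over VC(op2)=(1, 0, 0, 0), +1 at T2, giving (1, 0, 1, 0)
op6 (invocation 9): componentwise max over VC(op2)=(1, 0, 0, 0), +1 at T1, giving (1, 1, 0, 0)
op4 (invocation 6): componentwise max over VC(op2)=(1, 0, 0, 0), +1 at T0, giving (2, 0, 0, 0)
op5 (invocation 7): componentwise max over VC(op2)=(1, 0, 0, 0), VC(op3)=(1, 0, 0, 1), +1 at T3, giving (1, 0, 0, 2)
target: VC(op3) = (1, 0, 0, 1)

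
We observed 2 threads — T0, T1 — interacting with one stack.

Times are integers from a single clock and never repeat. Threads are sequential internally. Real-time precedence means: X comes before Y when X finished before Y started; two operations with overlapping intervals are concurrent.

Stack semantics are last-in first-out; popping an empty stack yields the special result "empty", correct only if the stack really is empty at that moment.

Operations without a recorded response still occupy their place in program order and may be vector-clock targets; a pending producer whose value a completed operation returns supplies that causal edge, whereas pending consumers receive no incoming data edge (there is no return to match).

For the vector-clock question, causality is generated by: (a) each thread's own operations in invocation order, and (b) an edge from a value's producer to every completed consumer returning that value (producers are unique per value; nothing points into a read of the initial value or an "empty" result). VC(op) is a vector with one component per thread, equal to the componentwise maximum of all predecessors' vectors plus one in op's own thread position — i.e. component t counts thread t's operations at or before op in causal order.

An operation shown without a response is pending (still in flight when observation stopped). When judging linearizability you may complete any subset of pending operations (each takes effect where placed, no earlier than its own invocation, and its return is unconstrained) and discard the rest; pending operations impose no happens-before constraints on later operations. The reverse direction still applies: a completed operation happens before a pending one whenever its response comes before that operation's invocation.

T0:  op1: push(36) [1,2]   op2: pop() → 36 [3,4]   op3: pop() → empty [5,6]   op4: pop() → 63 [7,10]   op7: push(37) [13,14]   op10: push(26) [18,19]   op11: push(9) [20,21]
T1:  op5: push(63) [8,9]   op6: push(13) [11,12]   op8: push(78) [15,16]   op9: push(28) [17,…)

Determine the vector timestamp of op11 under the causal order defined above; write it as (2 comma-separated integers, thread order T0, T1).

(7, 1)

invoked at 8, op5 has no predecessors; its own T1 bump gives (0, 1)
invoked at 1, op1 has no predecessors; its own T0 bump gives (1, 0)
VC(op6, invoked at 11): max of VC(op5)=(0, 1), then +1 on thread T1 → (0, 2)
VC(op2, invoked at 3): max of VC(op1)=(1, 0), then +1 on thread T0 → (2, 0)
VC(op8, invoked at 15): max of VC(op6)=(0, 2), then +1 on thread T1 → (0, 3)
VC(op3, invoked at 5): max of VC(op2)=(2, 0), then +1 on thread T0 → (3, 0)
VC(op9, invoked at 17): max of VC(op8)=(0, 3), then +1 on thread T1 → (0, 4)
VC(op4, invoked at 7): max of VC(op3)=(3, 0), VC(op5)=(0, 1), then +1 on thread T0 → (4, 1)
VC(op7, invoked at 13): max of VC(op4)=(4, 1), then +1 on thread T0 → (5, 1)
VC(op10, invoked at 18): max of VC(op7)=(5, 1), then +1 on thread T0 → (6, 1)
VC(op11, invoked at 20): max of VC(op10)=(6, 1), then +1 on thread T0 → (7, 1)
target: VC(op11) = (7, 1)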